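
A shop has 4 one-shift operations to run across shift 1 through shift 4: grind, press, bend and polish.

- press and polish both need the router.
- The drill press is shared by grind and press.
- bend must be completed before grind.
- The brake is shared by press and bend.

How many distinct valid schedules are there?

Splitting on grind: it can be shift 2 (6), shift 3 (12), shift 4 (18). Listing each branch's schedules as (press, bend, polish) by shift number:
grind=shift 2: (3,1,1) (3,1,2) (3,1,4) (4,1,1) (4,1,2) (4,1,3) — 6.
grind=shift 3: (1,2,2) (1,2,3) (1,2,4) (2,1,1) (2,1,3) (2,1,4) (4,1,1) (4,1,2) (4,1,3) (4,2,1) (4,2,2) (4,2,3) — 12.
grind=shift 4: (1,2,2) (1,2,3) (1,2,4) (1,3,2) (1,3,3) (1,3,4) (2,1,1) (2,1,3) (2,1,4) (2,3,1) (2,3,3) (2,3,4) (3,1,1) (3,1,2) (3,1,4) (3,2,1) (3,2,2) (3,2,4) — 18.
Summing: 6 + 12 + 18 = 36.

36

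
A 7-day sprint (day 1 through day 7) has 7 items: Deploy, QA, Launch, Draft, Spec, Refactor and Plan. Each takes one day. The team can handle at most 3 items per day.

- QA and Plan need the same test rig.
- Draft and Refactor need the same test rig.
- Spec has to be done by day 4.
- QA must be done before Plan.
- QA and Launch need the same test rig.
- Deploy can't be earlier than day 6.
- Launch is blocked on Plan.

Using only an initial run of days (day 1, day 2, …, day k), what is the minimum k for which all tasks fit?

6 days

The precedence chain requires at least 3 distinct days.
With at most 3 per day and 7 tasks, at least 3 days are needed.
Deploy can't be placed before day 6, so the schedule must run through at least day 6.
6 works (last occupied day: day 6): for example Deploy -> day 6, Spec -> day 1, QA -> day 1, Draft -> day 1, Plan -> day 2, Refactor -> day 2, Launch -> day 3.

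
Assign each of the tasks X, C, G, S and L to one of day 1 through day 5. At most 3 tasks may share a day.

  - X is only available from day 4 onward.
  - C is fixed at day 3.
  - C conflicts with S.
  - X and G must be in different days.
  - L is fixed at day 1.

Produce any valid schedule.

L -> day 1; G -> day 1; C -> day 3; S -> day 1; X -> day 4

Checking: X(day 4) != G(day 1); C(day 3) != S(day 1); L=day 1 in [day 1,day 1]; C=day 3 in [day 3,day 3]; X=day 4 in [day 4,day 5]; max 3 per day (cap 3).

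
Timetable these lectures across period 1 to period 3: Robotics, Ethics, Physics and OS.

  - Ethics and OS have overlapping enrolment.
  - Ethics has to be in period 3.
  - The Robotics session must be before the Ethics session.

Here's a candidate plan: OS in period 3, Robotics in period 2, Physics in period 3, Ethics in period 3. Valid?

No. Ethics and OS have overlapping enrolment is not satisfied.

Ethics and OS have overlapping enrolment — violated.
Ethics has to be in period 3 — holds.
The Robotics session must be before the Ethics session — holds.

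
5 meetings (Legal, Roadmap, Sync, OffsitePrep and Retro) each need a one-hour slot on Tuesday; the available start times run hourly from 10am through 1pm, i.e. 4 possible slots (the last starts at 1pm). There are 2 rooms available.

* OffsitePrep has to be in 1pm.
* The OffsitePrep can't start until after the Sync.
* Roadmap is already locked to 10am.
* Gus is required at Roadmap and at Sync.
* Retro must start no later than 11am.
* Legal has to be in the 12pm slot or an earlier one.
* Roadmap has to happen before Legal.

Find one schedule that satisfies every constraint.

Roadmap=10am, OffsitePrep=1pm, Sync=11am, Legal=11am, Retro=10am

Checking: Roadmap(10am) before Legal(11am); Sync(11am) before OffsitePrep(1pm); Roadmap(10am) != Sync(11am); Retro=10am in [10am,11am]; Legal=11am in [10am,12pm]; Roadmap=10am in [10am,10am]; OffsitePrep=1pm in [1pm,1pm]; max 2 per slot (cap 2).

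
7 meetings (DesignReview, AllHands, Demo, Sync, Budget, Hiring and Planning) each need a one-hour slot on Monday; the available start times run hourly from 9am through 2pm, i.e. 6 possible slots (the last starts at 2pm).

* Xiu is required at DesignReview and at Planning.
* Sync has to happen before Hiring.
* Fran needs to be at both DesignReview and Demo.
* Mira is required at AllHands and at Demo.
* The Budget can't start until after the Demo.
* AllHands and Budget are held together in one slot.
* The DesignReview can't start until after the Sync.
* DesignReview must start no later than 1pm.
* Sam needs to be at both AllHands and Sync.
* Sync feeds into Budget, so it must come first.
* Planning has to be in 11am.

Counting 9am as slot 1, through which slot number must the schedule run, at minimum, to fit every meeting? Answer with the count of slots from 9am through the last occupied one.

The precedence chain requires at least 2 distinct slots.
Planning can't be placed before 11am — that is slot 3 counting from 9am — so the schedule must run through at least 3 slots.
3 works (last occupied slot: 11am): for example Budget=10am; AllHands=10am; Planning=11am; Demo=9am; Sync=9am; Hiring=10am; DesignReview=10am.

3 slots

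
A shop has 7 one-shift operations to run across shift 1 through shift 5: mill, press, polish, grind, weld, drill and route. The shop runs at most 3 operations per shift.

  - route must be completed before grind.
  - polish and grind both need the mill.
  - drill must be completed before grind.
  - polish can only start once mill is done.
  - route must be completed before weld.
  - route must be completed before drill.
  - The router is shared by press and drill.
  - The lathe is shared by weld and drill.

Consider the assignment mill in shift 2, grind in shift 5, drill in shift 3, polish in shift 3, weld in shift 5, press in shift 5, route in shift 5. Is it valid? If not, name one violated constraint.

No. The shop runs at most 3 operations per shift is not satisfied.

route must be completed before grind — violated.
polish and grind both need the mill — holds.
The router is shared by press and drill — holds.
polish can only start once mill is done — holds.
route must be completed before weld — violated.
The shop runs at most 3 operations per shift — violated.
The lathe is shared by weld and drill — holds.
drill must be completed before grind — holds.
route must be completed before drill — violated.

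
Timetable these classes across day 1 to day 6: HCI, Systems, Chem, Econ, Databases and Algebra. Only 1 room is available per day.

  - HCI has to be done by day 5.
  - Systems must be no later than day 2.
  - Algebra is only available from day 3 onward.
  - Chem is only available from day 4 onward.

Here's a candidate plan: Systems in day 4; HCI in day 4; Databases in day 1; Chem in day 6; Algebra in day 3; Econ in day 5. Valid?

Systems must be no later than day 2 — violated.
HCI has to be done by day 5 — holds.
Chem is only available from day 4 onward — holds.
Algebra is only available from day 3 onward — holds.
Only 1 room is available per day — violated.

No — it violates: Only 1 room is available per day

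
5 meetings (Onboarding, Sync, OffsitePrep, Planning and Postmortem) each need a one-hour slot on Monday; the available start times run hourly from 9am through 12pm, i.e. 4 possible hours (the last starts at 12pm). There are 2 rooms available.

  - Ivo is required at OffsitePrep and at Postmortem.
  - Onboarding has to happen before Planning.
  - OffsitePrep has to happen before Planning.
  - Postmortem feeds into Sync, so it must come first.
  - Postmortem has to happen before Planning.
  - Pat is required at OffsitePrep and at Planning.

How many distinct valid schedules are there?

Splitting on Onboarding: it can be 9am (17), 10am (15), 11am (10). Listing each branch's schedules as (Sync, OffsitePrep, Planning, Postmortem):
Onboarding=9am: (10am,10am,11am,9am) (10am,10am,12pm,9am) (10am,11am,12pm,9am) (11am,9am,11am,10am) (11am,9am,12pm,10am) (11am,10am,11am,9am) (11am,10am,12pm,9am) (11am,11am,12pm,9am) (11am,11am,12pm,10am) (12pm,9am,11am,10am) (12pm,9am,12pm,10am) (12pm,9am,12pm,11am) (12pm,10am,11am,9am) (12pm,10am,12pm,9am) (12pm,10am,12pm,11am) (12pm,11am,12pm,9am) (12pm,11am,12pm,10am) — 17.
Onboarding=10am: (10am,11am,12pm,9am) (11am,9am,11am,10am) (11am,9am,12pm,10am) (11am,10am,11am,9am) (11am,10am,12pm,9am) (11am,11am,12pm,9am) (11am,11am,12pm,10am) (12pm,9am,11am,10am) (12pm,9am,12pm,10am) (12pm,9am,12pm,11am) (12pm,10am,11am,9am) (12pm,10am,12pm,9am) (12pm,10am,12pm,11am) (12pm,11am,12pm,9am) (12pm,11am,12pm,10am) — 15.
Onboarding=11am: (10am,10am,12pm,9am) (10am,11am,12pm,9am) (11am,9am,12pm,10am) (11am,10am,12pm,9am) (12pm,9am,12pm,10am) (12pm,9am,12pm,11am) (12pm,10am,12pm,9am) (12pm,10am,12pm,11am) (12pm,11am,12pm,9am) (12pm,11am,12pm,10am) — 10.
Summing: 17 + 15 + 10 = 42.

42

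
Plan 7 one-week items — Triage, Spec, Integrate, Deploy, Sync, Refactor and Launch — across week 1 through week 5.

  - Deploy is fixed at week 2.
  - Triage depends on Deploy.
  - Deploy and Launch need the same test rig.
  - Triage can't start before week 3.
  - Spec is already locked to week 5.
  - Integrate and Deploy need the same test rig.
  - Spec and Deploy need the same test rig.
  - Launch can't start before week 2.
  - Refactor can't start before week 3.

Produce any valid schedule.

Deploy -> week 2; Spec -> week 5; Triage -> week 3; Integrate -> week 1; Refactor -> week 3; Launch -> week 3; Sync -> week 1

Checking: Deploy(week 2) before Triage(week 3); Integrate(week 1) != Deploy(week 2); Deploy(week 2) != Launch(week 3); Spec(week 5) != Deploy(week 2); Triage=week 3 in [week 3,week 5]; Deploy=week 2 in [week 2,week 2]; Refactor=week 3 in [week 3,week 5]; Launch=week 3 in [week 2,week 5]; Spec=week 5 in [week 5,week 5].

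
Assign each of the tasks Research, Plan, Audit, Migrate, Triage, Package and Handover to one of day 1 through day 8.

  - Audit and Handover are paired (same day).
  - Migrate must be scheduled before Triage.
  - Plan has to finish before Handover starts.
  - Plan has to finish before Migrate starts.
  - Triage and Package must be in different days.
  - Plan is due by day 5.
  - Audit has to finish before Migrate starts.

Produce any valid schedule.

Research=day 1; Audit=day 2; Package=day 1; Plan=day 1; Handover=day 2; Triage=day 4; Migrate=day 3

Checking: Plan(day 1) before Handover(day 2); Migrate(day 3) before Triage(day 4); Audit(day 2) before Migrate(day 3); Plan(day 1) before Migrate(day 3); Triage(day 4) != Package(day 1); Audit = Handover = day 2; Plan=day 1 in [day 1,day 5].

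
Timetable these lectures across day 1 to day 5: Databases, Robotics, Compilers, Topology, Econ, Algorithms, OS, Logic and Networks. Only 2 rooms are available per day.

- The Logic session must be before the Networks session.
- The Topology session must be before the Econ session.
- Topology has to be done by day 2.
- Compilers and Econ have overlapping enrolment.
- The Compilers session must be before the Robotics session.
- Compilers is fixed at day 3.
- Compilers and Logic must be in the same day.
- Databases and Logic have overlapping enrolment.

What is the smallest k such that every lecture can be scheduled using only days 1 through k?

The precedence chain requires at least 2 distinct days.
With at most 2 per day and 9 lectures, at least 5 days are needed.
Propagating the time windows through the other constraints, Robotics can't land before day 4, so the schedule must run through at least day 4.
5 works (last occupied day: day 5): for example Databases -> day 1; Compilers -> day 3; Algorithms -> day 2; Topology -> day 1; Robotics -> day 4; Logic -> day 3; Networks -> day 4; OS -> day 5; Econ -> day 2.

5 days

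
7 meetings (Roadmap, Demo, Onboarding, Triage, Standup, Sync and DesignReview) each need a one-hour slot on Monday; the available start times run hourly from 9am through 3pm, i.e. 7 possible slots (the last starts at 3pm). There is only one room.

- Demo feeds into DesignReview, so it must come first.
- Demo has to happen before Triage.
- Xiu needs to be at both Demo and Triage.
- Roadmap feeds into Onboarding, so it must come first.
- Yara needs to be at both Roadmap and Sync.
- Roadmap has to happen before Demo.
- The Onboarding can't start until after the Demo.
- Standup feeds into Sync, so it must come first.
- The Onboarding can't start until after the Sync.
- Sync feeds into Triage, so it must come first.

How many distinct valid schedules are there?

Splitting on Roadmap: it can be 9am (24), 10am (14), 11am (6). Listing each branch's schedules as (Demo, Onboarding, Triage, Standup, Sync, DesignReview):
Roadmap=9am: (10am,1pm,2pm,11am,12pm,3pm) (10am,1pm,3pm,11am,12pm,2pm) (10am,2pm,1pm,11am,12pm,3pm) (10am,2pm,3pm,11am,12pm,1pm) (10am,2pm,3pm,11am,1pm,12pm) (10am,2pm,3pm,12pm,1pm,11am) (10am,3pm,1pm,11am,12pm,2pm) (10am,3pm,2pm,11am,12pm,1pm) (10am,3pm,2pm,11am,1pm,12pm) (10am,3pm,2pm,12pm,1pm,11am) (11am,1pm,2pm,10am,12pm,3pm) (11am,1pm,3pm,10am,12pm,2pm) (11am,2pm,1pm,10am,12pm,3pm) (11am,2pm,3pm,10am,12pm,1pm) (11am,2pm,3pm,10am,1pm,12pm) (11am,3pm,1pm,10am,12pm,2pm) (11am,3pm,2pm,10am,12pm,1pm) (11am,3pm,2pm,10am,1pm,12pm) (12pm,1pm,2pm,10am,11am,3pm) (12pm,1pm,3pm,10am,11am,2pm) (12pm,2pm,1pm,10am,11am,3pm) (12pm,2pm,3pm,10am,11am,1pm) (12pm,3pm,1pm,10am,11am,2pm) (12pm,3pm,2pm,10am,11am,1pm) — 24.
Roadmap=10am: (11am,1pm,2pm,9am,12pm,3pm) (11am,1pm,3pm,9am,12pm,2pm) (11am,2pm,1pm,9am,12pm,3pm) (11am,2pm,3pm,9am,12pm,1pm) (11am,2pm,3pm,9am,1pm,12pm) (11am,3pm,1pm,9am,12pm,2pm) (11am,3pm,2pm,9am,12pm,1pm) (11am,3pm,2pm,9am,1pm,12pm) (12pm,1pm,2pm,9am,11am,3pm) (12pm,1pm,3pm,9am,11am,2pm) (12pm,2pm,1pm,9am,11am,3pm) (12pm,2pm,3pm,9am,11am,1pm) (12pm,3pm,1pm,9am,11am,2pm) (12pm,3pm,2pm,9am,11am,1pm) — 14.
Roadmap=11am: (12pm,1pm,2pm,9am,10am,3pm) (12pm,1pm,3pm,9am,10am,2pm) (12pm,2pm,1pm,9am,10am,3pm) (12pm,2pm,3pm,9am,10am,1pm) (12pm,3pm,1pm,9am,10am,2pm) (12pm,3pm,2pm,9am,10am,1pm) — 6.
Summing: 24 + 14 + 6 = 44.

44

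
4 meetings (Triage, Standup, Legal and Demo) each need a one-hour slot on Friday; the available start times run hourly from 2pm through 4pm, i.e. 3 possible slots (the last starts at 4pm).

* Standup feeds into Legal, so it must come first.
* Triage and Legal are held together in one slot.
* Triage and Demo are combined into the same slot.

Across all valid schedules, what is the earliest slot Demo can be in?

Demo must be in the same slot as Legal, which can't be before 3pm, so Demo is at least 3pm.
Demo at 3pm is achievable: Legal -> 3pm, Triage -> 3pm, Demo -> 3pm, Standup -> 2pm.

3pm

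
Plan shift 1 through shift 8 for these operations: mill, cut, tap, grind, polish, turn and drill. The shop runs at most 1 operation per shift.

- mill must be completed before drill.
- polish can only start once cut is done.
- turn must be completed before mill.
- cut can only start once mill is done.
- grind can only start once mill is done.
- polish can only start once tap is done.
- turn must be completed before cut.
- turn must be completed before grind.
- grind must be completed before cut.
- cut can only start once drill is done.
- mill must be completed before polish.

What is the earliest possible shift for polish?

shift 7

Precedence pushes polish to at least shift 5.
polish at shift 7 is achievable: turn=shift 1, mill=shift 2, cut=shift 5, polish=shift 7, grind=shift 3, drill=shift 4, tap=shift 6.
Nothing earlier works — the capacity limit rule out every shift before shift 7.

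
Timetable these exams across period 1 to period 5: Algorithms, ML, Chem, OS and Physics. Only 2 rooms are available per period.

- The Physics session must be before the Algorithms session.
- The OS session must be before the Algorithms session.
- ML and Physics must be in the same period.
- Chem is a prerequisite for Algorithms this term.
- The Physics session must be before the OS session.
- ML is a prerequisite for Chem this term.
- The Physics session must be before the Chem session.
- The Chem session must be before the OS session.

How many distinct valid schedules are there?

5

Splitting on Algorithms: it can be period 4 (1), period 5 (4). Listing each branch's schedules as (ML, Chem, OS, Physics) by period number:
Algorithms=period 4: (1,2,3,1) — 1.
Algorithms=period 5: (1,2,3,1) (1,2,4,1) (1,3,4,1) (2,3,4,2) — 4.
Summing: 1 + 4 = 5.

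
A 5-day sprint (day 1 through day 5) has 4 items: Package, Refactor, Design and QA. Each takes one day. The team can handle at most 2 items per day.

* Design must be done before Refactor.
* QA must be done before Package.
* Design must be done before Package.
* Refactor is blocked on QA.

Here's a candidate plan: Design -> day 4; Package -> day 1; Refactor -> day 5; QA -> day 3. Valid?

Design must be done before Refactor — holds.
Design must be done before Package — violated.
The team can handle at most 2 items per day — holds.
Refactor is blocked on QA — holds.
QA must be done before Package — violated.

No. Design must be done before Package is not satisfied.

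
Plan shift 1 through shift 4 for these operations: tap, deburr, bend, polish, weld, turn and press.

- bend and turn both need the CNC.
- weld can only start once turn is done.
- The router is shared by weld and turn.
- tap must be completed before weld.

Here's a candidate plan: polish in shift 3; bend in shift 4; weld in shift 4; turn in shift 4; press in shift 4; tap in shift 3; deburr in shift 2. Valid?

Invalid. bend and turn both need the CNC.

The router is shared by weld and turn — violated.
weld can only start once turn is done — violated.
tap must be completed before weld — holds.
bend and turn both need the CNC — violated.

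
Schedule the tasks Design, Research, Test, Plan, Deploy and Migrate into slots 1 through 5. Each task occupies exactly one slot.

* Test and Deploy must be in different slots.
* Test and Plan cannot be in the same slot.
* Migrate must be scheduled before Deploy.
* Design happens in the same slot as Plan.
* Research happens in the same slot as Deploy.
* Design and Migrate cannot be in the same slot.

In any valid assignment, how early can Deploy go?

Precedence pushes Deploy to at least 2.
Deploy at 2 is achievable: Research -> 2, Plan -> 2, Design -> 2, Test -> 1, Migrate -> 1, Deploy -> 2.

2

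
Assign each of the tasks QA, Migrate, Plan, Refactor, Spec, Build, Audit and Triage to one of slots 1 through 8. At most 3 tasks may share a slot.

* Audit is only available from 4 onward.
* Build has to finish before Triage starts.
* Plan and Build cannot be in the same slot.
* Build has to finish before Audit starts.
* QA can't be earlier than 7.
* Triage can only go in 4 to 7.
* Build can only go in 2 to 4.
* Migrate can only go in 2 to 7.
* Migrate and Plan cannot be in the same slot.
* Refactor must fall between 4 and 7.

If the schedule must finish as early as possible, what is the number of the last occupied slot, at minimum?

7

The precedence chain requires at least 2 distinct slots.
With at most 3 per slot and 8 tasks, at least 3 slots are needed.
QA can't be placed before 7, so the schedule must run through at least slot 7.
7 works (last occupied slot: 7): for example Triage -> 4; Build -> 2; QA -> 7; Refactor -> 4; Audit -> 4; Spec -> 1; Migrate -> 2; Plan -> 1.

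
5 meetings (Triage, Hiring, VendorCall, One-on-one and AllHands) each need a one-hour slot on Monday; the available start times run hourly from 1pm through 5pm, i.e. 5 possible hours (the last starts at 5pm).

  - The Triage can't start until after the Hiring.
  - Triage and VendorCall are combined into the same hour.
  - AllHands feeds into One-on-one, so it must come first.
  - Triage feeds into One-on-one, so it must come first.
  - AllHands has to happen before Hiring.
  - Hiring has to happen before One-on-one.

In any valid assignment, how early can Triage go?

Precedence pushes Triage to at least 3pm; downstream work caps Triage at 4pm.
Triage at 3pm is achievable: One-on-one -> 4pm, VendorCall -> 3pm, Triage -> 3pm, AllHands -> 1pm, Hiring -> 2pm.

3pm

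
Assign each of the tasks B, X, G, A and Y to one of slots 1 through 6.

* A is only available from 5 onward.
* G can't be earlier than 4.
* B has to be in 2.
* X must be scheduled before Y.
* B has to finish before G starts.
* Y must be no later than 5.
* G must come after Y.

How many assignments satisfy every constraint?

38

Splitting on X: it can be 1 (18), 2 (12), 3 (6), 4 (2). Listing each branch's schedules as (B, G, A, Y):
X=1: (2,4,5,2) (2,4,5,3) (2,4,6,2) (2,4,6,3) (2,5,5,2) (2,5,5,3) (2,5,5,4) (2,5,6,2) (2,5,6,3) (2,5,6,4) (2,6,5,2) (2,6,5,3) (2,6,5,4) (2,6,5,5) (2,6,6,2) (2,6,6,3) (2,6,6,4) (2,6,6,5) — 18.
X=2: (2,4,5,3) (2,4,6,3) (2,5,5,3) (2,5,5,4) (2,5,6,3) (2,5,6,4) (2,6,5,3) (2,6,5,4) (2,6,5,5) (2,6,6,3) (2,6,6,4) (2,6,6,5) — 12.
X=3: (2,5,5,4) (2,5,6,4) (2,6,5,4) (2,6,5,5) (2,6,6,4) (2,6,6,5) — 6.
X=4: (2,6,5,5) (2,6,6,5) — 2.
Summing: 18 + 12 + 6 + 2 = 38.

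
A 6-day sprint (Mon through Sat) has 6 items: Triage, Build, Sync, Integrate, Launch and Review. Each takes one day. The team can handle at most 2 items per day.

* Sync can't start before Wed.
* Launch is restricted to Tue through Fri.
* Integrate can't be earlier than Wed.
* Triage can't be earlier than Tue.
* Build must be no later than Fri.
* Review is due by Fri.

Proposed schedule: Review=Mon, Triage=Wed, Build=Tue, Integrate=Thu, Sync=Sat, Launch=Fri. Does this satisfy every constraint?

Valid

Sync can't start before Wed — holds.
Review is due by Fri — holds.
Triage can't be earlier than Tue — holds.
Integrate can't be earlier than Wed — holds.
Launch is restricted to Tue through Fri — holds.
Build must be no later than Fri — holds.
The team can handle at most 2 items per day — holds.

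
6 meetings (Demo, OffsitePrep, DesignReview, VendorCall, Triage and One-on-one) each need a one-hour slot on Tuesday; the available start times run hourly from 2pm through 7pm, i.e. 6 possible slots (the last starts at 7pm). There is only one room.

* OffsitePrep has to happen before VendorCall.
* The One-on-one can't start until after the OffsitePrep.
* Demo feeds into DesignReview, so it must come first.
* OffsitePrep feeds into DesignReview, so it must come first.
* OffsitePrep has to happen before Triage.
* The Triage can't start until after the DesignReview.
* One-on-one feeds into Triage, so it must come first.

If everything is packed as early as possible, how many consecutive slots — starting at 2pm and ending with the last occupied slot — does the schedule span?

The precedence chain requires at least 3 distinct slots.
With at most 1 per slot and 6 meetings, at least 6 slots are needed.
6 works (last occupied slot: 7pm): for example VendorCall -> 7pm; Triage -> 6pm; OffsitePrep -> 2pm; One-on-one -> 5pm; DesignReview -> 4pm; Demo -> 3pm.

6 slots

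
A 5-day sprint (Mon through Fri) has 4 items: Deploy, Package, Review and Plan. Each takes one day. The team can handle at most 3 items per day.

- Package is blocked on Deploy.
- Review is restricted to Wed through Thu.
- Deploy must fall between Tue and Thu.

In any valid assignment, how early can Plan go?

Plan at Mon is achievable: Plan in Mon; Deploy in Tue; Review in Wed; Package in Wed.

Mon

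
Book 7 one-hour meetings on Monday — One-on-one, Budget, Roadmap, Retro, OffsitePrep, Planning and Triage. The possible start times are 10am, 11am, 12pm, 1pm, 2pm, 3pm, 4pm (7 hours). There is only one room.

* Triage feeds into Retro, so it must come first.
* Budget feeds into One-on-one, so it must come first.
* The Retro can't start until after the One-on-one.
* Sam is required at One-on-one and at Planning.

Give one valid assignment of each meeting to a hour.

Retro in 1pm; Roadmap in 2pm; Budget in 10am; Triage in 12pm; Planning in 4pm; OffsitePrep in 3pm; One-on-one in 11am

Checking: Triage(12pm) before Retro(1pm); Budget(10am) before One-on-one(11am); One-on-one(11am) before Retro(1pm); One-on-one(11am) != Planning(4pm); max 1 per hour (cap 1).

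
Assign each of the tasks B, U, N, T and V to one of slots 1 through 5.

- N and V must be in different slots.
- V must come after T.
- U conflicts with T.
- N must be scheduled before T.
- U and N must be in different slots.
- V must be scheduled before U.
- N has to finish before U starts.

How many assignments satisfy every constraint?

25

Splitting on B: it can be 1 (5), 2 (5), 3 (5), 4 (5), 5 (5). Listing each branch's schedules as (U, N, T, V):
B=1: (4,1,2,3) (5,1,2,3) (5,1,2,4) (5,1,3,4) (5,2,3,4) — 5.
B=2: (4,1,2,3) (5,1,2,3) (5,1,2,4) (5,1,3,4) (5,2,3,4) — 5.
B=3: (4,1,2,3) (5,1,2,3) (5,1,2,4) (5,1,3,4) (5,2,3,4) — 5.
B=4: (4,1,2,3) (5,1,2,3) (5,1,2,4) (5,1,3,4) (5,2,3,4) — 5.
B=5: (4,1,2,3) (5,1,2,3) (5,1,2,4) (5,1,3,4) (5,2,3,4) — 5.
Summing: 5 + 5 + 5 + 5 + 5 = 25.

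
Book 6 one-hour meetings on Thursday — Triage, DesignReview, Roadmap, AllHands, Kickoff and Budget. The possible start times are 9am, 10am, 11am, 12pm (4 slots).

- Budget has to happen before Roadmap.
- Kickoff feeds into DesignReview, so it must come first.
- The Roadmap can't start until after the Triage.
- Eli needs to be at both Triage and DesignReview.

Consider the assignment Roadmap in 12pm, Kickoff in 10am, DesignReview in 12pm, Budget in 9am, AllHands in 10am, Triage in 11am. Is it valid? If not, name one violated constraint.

Yes

Kickoff feeds into DesignReview, so it must come first — holds.
Budget has to happen before Roadmap — holds.
The Roadmap can't start until after the Triage — holds.
Eli needs to be at both Triage and DesignReview — holds.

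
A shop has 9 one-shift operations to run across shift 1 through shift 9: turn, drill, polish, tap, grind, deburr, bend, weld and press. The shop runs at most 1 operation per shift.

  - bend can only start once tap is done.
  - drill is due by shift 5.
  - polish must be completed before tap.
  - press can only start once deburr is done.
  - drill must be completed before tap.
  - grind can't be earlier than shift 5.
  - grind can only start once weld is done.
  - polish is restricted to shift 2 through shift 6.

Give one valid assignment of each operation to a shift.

drill=shift 1; polish=shift 2; grind=shift 5; press=shift 8; bend=shift 7; deburr=shift 6; turn=shift 9; weld=shift 4; tap=shift 3

Checking: drill(shift 1) before tap(shift 3); deburr(shift 6) before press(shift 8); polish(shift 2) before tap(shift 3); weld(shift 4) before grind(shift 5); tap(shift 3) before bend(shift 7); polish=shift 2 in [shift 2,shift 6]; grind=shift 5 in [shift 5,shift 9]; drill=shift 1 in [shift 1,shift 5]; max 1 per shift (cap 1).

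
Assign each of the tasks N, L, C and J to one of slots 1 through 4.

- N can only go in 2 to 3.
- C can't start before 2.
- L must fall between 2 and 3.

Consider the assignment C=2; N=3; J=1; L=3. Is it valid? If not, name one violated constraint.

Yes

N can only go in 2 to 3 — holds.
C can't start before 2 — holds.
L must fall between 2 and 3 — holds.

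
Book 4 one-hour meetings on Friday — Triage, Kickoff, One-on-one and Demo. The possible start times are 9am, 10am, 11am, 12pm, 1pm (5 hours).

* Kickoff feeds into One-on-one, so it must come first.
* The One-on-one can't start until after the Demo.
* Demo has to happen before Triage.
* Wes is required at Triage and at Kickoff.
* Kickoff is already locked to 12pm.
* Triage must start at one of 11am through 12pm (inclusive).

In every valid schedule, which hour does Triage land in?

Triage's window is 11am–12pm.
Kickoff is fixed at 12pm, and Triage can't share a hour with Kickoff.
So Triage must be 11am.

11am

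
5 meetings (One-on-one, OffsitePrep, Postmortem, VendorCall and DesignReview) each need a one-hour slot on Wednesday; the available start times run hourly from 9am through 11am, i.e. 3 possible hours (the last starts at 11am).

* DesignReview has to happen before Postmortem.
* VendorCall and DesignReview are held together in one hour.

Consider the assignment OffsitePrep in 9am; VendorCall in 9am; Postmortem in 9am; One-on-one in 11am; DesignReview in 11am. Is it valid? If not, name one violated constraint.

No — it violates: DesignReview has to happen before Postmortem

VendorCall and DesignReview are held together in one hour — violated.
DesignReview has to happen before Postmortem — violated.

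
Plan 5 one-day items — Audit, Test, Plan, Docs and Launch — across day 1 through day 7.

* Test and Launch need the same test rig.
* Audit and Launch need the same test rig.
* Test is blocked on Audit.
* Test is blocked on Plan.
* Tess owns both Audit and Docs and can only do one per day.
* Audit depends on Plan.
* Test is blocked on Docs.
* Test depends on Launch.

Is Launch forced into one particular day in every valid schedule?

Launch can be day 1 (e.g. Launch -> day 1, Docs -> day 1, Audit -> day 2, Plan -> day 1, Test -> day 3) or day 2 (e.g. Launch=day 2; Docs=day 1; Plan=day 1; Audit=day 3; Test=day 4).

No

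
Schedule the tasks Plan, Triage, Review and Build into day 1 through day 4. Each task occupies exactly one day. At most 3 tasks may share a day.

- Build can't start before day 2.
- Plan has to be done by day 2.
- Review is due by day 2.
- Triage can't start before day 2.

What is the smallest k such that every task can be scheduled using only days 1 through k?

With at most 3 per day and 4 tasks, at least 2 days are needed.
Triage can't be placed before day 2, so the schedule must run through at least day 2.
2 works (last occupied day: day 2): for example Triage in day 2; Review in day 1; Build in day 2; Plan in day 1.

2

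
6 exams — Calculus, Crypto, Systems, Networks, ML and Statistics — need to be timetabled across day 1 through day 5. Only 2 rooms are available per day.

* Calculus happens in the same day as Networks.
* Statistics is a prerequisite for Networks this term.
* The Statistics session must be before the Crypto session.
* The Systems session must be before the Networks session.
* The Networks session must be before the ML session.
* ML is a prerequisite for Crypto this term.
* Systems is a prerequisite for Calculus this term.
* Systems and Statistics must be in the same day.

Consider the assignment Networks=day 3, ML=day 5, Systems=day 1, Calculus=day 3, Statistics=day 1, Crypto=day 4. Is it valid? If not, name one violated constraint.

No. ML is a prerequisite for Crypto this term is not satisfied.

Only 2 rooms are available per day — holds.
Systems is a prerequisite for Calculus this term — holds.
Statistics is a prerequisite for Networks this term — holds.
Systems and Statistics must be in the same day — holds.
ML is a prerequisite for Crypto this term — violated.
Calculus happens in the same day as Networks — holds.
The Networks session must be before the ML session — holds.
The Statistics session must be before the Crypto session — holds.
The Systems session must be before the Networks session — holds.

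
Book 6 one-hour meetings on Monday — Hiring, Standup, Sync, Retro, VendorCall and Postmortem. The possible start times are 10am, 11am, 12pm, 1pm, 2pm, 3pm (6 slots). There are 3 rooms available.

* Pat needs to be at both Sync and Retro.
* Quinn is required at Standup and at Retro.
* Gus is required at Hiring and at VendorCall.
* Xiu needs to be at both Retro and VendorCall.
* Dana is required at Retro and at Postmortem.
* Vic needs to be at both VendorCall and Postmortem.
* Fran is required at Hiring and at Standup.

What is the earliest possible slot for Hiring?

Hiring at 10am is achievable: Postmortem -> 10am, Standup -> 11am, Hiring -> 10am, Retro -> 12pm, VendorCall -> 11am, Sync -> 10am.

10am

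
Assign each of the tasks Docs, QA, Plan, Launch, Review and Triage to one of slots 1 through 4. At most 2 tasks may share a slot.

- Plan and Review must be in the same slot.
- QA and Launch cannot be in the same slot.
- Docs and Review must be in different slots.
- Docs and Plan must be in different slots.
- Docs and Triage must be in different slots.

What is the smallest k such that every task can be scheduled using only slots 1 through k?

3

With at most 2 per slot and 6 tasks, at least 3 slots are needed.
3 works (last occupied slot: 3): for example Plan -> 2; Launch -> 3; Docs -> 1; QA -> 1; Review -> 2; Triage -> 3.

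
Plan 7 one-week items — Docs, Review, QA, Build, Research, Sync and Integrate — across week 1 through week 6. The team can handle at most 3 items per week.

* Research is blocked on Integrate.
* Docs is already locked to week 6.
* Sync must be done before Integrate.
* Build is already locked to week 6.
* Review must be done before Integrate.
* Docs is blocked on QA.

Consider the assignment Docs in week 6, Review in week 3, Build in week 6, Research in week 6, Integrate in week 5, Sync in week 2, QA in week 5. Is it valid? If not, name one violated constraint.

Review must be done before Integrate — holds.
The team can handle at most 3 items per week — holds.
Build is already locked to week 6 — holds.
Docs is already locked to week 6 — holds.
Docs is blocked on QA — holds.
Sync must be done before Integrate — holds.
Research is blocked on Integrate — holds.

Yes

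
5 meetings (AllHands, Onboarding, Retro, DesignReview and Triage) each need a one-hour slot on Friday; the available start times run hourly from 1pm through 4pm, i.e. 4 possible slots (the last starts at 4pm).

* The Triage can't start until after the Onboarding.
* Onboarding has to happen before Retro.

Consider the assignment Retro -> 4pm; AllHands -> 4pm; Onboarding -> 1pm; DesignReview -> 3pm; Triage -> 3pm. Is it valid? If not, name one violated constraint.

Yes

Onboarding has to happen before Retro — holds.
The Triage can't start until after the Onboarding — holds.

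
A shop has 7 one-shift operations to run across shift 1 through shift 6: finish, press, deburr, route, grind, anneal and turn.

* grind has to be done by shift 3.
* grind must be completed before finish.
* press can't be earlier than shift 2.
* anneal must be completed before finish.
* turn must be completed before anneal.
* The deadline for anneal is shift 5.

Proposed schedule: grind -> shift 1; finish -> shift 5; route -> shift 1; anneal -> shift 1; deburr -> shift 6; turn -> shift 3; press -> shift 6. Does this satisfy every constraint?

press can't be earlier than shift 2 — holds.
grind has to be done by shift 3 — holds.
grind must be completed before finish — holds.
anneal must be completed before finish — holds.
turn must be completed before anneal — violated.
The deadline for anneal is shift 5 — holds.

No. turn must be completed before anneal is not satisfied.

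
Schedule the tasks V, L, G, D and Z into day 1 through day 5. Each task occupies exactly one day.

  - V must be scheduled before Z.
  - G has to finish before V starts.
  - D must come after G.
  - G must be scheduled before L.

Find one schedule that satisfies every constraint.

G in day 1, D in day 2, V in day 2, L in day 2, Z in day 3

Checking: G(day 1) before V(day 2); G(day 1) before D(day 2); V(day 2) before Z(day 3); G(day 1) before L(day 2).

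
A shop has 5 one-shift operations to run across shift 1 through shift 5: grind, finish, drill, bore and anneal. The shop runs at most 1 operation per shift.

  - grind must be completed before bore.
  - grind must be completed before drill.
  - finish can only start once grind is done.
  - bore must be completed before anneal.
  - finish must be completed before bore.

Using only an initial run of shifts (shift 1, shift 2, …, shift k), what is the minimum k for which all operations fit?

The precedence chain requires at least 4 distinct shifts.
With at most 1 per shift and 5 operations, at least 5 shifts are needed.
5 works (last occupied shift: shift 5): for example finish=shift 2, drill=shift 4, grind=shift 1, bore=shift 3, anneal=shift 5.

5 shifts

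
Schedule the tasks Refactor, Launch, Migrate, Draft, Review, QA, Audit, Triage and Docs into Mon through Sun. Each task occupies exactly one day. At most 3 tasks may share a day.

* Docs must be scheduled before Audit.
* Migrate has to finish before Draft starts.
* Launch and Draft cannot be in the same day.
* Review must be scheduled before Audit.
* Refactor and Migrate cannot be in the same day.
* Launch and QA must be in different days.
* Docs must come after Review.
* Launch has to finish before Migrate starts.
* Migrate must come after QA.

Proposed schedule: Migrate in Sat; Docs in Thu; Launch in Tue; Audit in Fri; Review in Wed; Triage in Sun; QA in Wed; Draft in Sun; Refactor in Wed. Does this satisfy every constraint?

Valid

Launch has to finish before Migrate starts — holds.
Review must be scheduled before Audit — holds.
Docs must come after Review — holds.
Launch and Draft cannot be in the same day — holds.
Migrate has to finish before Draft starts — holds.
Launch and QA must be in different days — holds.
Refactor and Migrate cannot be in the same day — holds.
At most 3 tasks may share a day — holds.
Docs must be scheduled before Audit — holds.
Migrate must come after QA — holds.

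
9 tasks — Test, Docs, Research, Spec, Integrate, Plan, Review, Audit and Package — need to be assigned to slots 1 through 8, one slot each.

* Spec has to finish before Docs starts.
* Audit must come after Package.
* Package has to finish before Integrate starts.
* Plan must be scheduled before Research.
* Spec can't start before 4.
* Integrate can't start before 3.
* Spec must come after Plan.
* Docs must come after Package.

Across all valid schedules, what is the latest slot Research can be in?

8

Precedence pushes Research to at least 2.
Research at 8 is achievable: Spec in 4; Package in 1; Integrate in 3; Plan in 1; Docs in 5; Research in 8; Review in 1; Audit in 2; Test in 1.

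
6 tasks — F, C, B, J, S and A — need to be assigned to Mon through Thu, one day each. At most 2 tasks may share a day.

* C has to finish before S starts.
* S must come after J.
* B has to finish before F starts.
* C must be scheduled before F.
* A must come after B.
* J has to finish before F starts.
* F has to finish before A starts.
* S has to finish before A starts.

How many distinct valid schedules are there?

7

Splitting on C: it can be Mon (4), Tue (3). Listing each branch's schedules as (F, B, J, S, A):
C=Mon: (Wed,Mon,Tue,Wed,Thu) (Wed,Tue,Mon,Tue,Thu) (Wed,Tue,Mon,Wed,Thu) (Wed,Tue,Tue,Wed,Thu) — 4.
C=Tue: (Wed,Mon,Mon,Wed,Thu) (Wed,Mon,Tue,Wed,Thu) (Wed,Tue,Mon,Wed,Thu) — 3.
Summing: 4 + 3 = 7.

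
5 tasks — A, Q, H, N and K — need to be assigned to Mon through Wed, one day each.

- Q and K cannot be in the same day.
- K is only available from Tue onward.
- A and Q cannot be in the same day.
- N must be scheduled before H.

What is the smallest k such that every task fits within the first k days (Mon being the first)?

The precedence chain requires at least 2 distinct days.
2 works (last occupied day: Tue): for example A=Tue, Q=Mon, K=Tue, N=Mon, H=Tue.

2 days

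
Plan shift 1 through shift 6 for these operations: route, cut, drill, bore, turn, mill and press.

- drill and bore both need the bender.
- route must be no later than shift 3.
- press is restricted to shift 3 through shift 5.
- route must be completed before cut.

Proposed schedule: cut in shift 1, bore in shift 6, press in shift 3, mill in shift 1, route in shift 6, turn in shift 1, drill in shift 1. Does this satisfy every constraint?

No — it violates: route must be completed before cut

route must be completed before cut — violated.
route must be no later than shift 3 — violated.
press is restricted to shift 3 through shift 5 — holds.
drill and bore both need the bender — holds.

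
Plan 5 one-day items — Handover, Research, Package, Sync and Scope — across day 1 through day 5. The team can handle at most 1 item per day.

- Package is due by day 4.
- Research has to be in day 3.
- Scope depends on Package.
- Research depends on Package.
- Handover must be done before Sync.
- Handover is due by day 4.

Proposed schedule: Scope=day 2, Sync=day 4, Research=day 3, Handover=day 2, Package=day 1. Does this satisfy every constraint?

No. The team can handle at most 1 item per day is not satisfied.

Package is due by day 4 — holds.
Research depends on Package — holds.
Research has to be in day 3 — holds.
Handover is due by day 4 — holds.
Handover must be done before Sync — holds.
The team can handle at most 1 item per day — violated.
Scope depends on Package — holds.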